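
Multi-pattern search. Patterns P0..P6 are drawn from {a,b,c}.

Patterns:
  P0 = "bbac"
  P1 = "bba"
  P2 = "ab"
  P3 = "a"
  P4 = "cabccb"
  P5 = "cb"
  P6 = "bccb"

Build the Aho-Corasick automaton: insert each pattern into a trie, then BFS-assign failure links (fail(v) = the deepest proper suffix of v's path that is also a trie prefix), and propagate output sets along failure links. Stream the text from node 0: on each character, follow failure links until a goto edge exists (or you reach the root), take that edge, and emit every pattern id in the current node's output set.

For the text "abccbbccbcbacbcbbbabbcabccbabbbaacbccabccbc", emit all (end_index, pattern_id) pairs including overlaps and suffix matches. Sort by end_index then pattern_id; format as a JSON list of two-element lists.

Construct AC machine:
Trie nodes:
  0='ε' goto a→5 b→1 c→7
  1='b' goto b→2 c→14
  2='bb' goto a→3
  3='bba' goto c→4  ←P1
  4='bbac' goto ·  ←P0
  5='a' goto b→6  ←P3
  6='ab' goto ·  ←P2
  7='c' goto a→8 b→13
  8='ca' goto b→9
  9='cab' goto c→10
  10='cabc' goto c→11
  11='cabcc' goto b→12
  12='cabccb' goto ·  ←P4
  13='cb' goto ·  ←P5
  14='bc' goto c→15
  15='bcc' goto b→16
  16='bccb' goto ·  ←P6

BFS fail/out derivation:
  fail(1) 'b': from fail(0)=0 chase 'b': 0 ⇒ 0;  out=∅∪out(0)=∅
  fail(5) 'a': from fail(0)=0 chase 'a': 0 ⇒ 0;  out={3}∪out(0)={3}
  fail(7) 'c': from fail(0)=0 chase 'c': 0 ⇒ 0;  out=∅∪out(0)=∅
  fail(2) 'bb': from fail(1)=0 chase 'b': 0 ⇒ 1;  out=∅∪out(1)=∅
  fail(6) 'ab': from fail(5)=0 chase 'b': 0 ⇒ 1;  out={2}∪out(1)={2}
  fail(8) 'ca': from fail(7)=0 chase 'a': 0 ⇒ 5;  out=∅∪out(5)={3}
  fail(13) 'cb': from fail(7)=0 chase 'b': 0 ⇒ 1;  out={5}∪out(1)={5}
  fail(14) 'bc': from fail(1)=0 chase 'c': 0 ⇒ 7;  out=∅∪out(7)=∅
  fail(3) 'bba': from fail(2)=1 chase 'a': 1→0 ⇒ 5;  out={1}∪out(5)={1,3}
  fail(9) 'cab': from fail(8)=5 chase 'b': 5 ⇒ 6;  out=∅∪out(6)={2}
  fail(15) 'bcc': from fail(14)=7 chase 'c': 7→0 ⇒ 7;  out=∅∪out(7)=∅
  fail(4) 'bbac': from fail(3)=5 chase 'c': 5→0 ⇒ 7;  out={0}∪out(7)={0}
  fail(10) 'cabc': from fail(9)=6 chase 'c': 6→1 ⇒ 14;  out=∅∪out(14)=∅
  fail(16) 'bccb': from fail(15)=7 chase 'b': 7 ⇒ 13;  out={6}∪out(13)={5,6}
  fail(11) 'cabcc': from fail(10)=14 chase 'c': 14 ⇒ 15;  out=∅∪out(15)=∅
  fail(12) 'cabccb': from fail(11)=15 chase 'b': 15 ⇒ 16;  out={4}∪out(16)={4,5,6}

Scan:
pos 0 'a': at 5  emit P3@[0:0]
pos 1 'b': at 6  emit P2@[0:1]
pos 2 'c': at 14 (fail-walked)
pos 3 'c': at 15
pos 4 'b': at 16  emit P5@[3:4],P6@[1:4]
pos 5 'b': at 2 (fail-walked)
pos 6 'c': at 14 (fail-walked)
pos 7 'c': at 15
pos 8 'b': at 16  emit P5@[7:8],P6@[5:8]
pos 9 'c': at 14 (fail-walked)
pos 10 'b': at 13 (fail-walked)  emit P5@[9:10]
pos 11 'a': at 5 (fail-walked)  emit P3@[11:11]
pos 12 'c': at 7 (fail-walked)
pos 13 'b': at 13  emit P5@[12:13]
pos 14 'c': at 14 (fail-walked)
pos 15 'b': at 13 (fail-walked)  emit P5@[14:15]
pos 16 'b': at 2 (fail-walked)
pos 17 'b': at 2 (fail-walked)
pos 18 'a': at 3  emit P1@[16:18],P3@[18:18]
pos 19 'b': at 6 (fail-walked)  emit P2@[18:19]
pos 20 'b': at 2 (fail-walked)
pos 21 'c': at 14 (fail-walked)
pos 22 'a': at 8 (fail-walked)  emit P3@[22:22]
pos 23 'b': at 9  emit P2@[22:23]
pos 24 'c': at 10
pos 25 'c': at 11
pos 26 'b': at 12  emit P4@[21:26],P5@[25:26],P6@[23:26]
pos 27 'a': at 5 (fail-walked)  emit P3@[27:27]
pos 28 'b': at 6  emit P2@[27:28]
pos 29 'b': at 2 (fail-walked)
pos 30 'b': at 2 (fail-walked)
pos 31 'a': at 3  emit P1@[29:31],P3@[31:31]
pos 32 'a': at 5 (fail-walked)  emit P3@[32:32]
pos 33 'c': at 7 (fail-walked)
pos 34 'b': at 13  emit P5@[33:34]
pos 35 'c': at 14 (fail-walked)
pos 36 'c': at 15
pos 37 'a': at 8 (fail-walked)  emit P3@[37:37]
pos 38 'b': at 9  emit P2@[37:38]
pos 39 'c': at 10
pos 40 'c': at 11
pos 41 'b': at 12  emit P4@[36:41],P5@[40:41],P6@[38:41]
pos 42 'c': at 14 (fail-walked)

Matches: [[0,3],[1,2],[4,5],[4,6],[8,5],[8,6],[10,5],[11,3],[13,5],[15,5],[18,1],[18,3],[19,2],[22,3],[23,2],[26,4],[26,5],[26,6],[27,3],[28,2],[31,1],[31,3],[32,3],[34,5],[37,3],[38,2],[41,4],[41,5],[41,6]]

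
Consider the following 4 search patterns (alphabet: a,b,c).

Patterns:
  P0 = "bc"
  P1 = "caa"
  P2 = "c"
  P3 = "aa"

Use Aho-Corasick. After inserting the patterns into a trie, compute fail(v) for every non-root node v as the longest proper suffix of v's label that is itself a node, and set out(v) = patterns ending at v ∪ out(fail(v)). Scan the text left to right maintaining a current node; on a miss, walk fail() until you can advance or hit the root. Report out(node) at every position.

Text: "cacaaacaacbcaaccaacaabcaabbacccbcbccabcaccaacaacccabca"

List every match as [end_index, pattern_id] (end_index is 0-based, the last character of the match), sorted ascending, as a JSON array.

Build:
Trie nodes:
  n0 'ε': a→6 b→1 c→3
  n1 'b': c→2
  n2 'bc': ·  ←P0
  n3 'c': a→4  ←P2
  n4 'ca': a→5
  n5 'caa': ·  ←P1
  n6 'a': a→7
  n7 'aa': ·  ←P3

Failure links (BFS by depth):
  n1('b'): parent n0 fail=0; on 'b' 0 → fail=0;  out ∅∪∅=∅
  n3('c'): parent n0 fail=0; on 'c' 0 → fail=0;  out {2}∪∅={2}
  n6('a'): parent n0 fail=0; on 'a' 0 → fail=0;  out ∅∪∅=∅
  n2('bc'): parent n1 fail=0; on 'c' 0 → fail=3;  out {0}∪{2}={0,2}
  n4('ca'): parent n3 fail=0; on 'a' 0 → fail=6;  out ∅∪∅=∅
  n7('aa'): parent n6 fail=0; on 'a' 0 → fail=6;  out {3}∪∅={3}
  n5('caa'): parent n4 fail=6; on 'a' 6 → fail=7;  out {1}∪{3}={1,3}

Scan:
[0] read 'c'  n0⇒n3  emit P2@[0:0]
[1] read 'a'  n3⇒n4
[2] read 'c'  n4⇒n3 ·f  emit P2@[2:2]
[3] read 'a'  n3⇒n4
[4] read 'a'  n4⇒n5  emit P1@[2:4],P3@[3:4]
[5] read 'a'  n5⇒n7 ·f  emit P3@[4:5]
[6] read 'c'  n7⇒n3 ·f  emit P2@[6:6]
[7] read 'a'  n3⇒n4
[8] read 'a'  n4⇒n5  emit P1@[6:8],P3@[7:8]
[9] read 'c'  n5⇒n3 ·f  emit P2@[9:9]
[10] read 'b'  n3⇒n1 ·f
[11] read 'c'  n1⇒n2  emit P0@[10:11],P2@[11:11]
[12] read 'a'  n2⇒n4 ·f
[13] read 'a'  n4⇒n5  emit P1@[11:13],P3@[12:13]
[14] read 'c'  n5⇒n3 ·f  emit P2@[14:14]
[15] read 'c'  n3⇒n3 ·f  emit P2@[15:15]
[16] read 'a'  n3⇒n4
[17] read 'a'  n4⇒n5  emit P1@[15:17],P3@[16:17]
[18] read 'c'  n5⇒n3 ·f  emit P2@[18:18]
[19] read 'a'  n3⇒n4
[20] read 'a'  n4⇒n5  emit P1@[18:20],P3@[19:20]
[21] read 'b'  n5⇒n1 ·f
[22] read 'c'  n1⇒n2  emit P0@[21:22],P2@[22:22]
[23] read 'a'  n2⇒n4 ·f
[24] read 'a'  n4⇒n5  emit P1@[22:24],P3@[23:24]
[25] read 'b'  n5⇒n1 ·f
[26] read 'b'  n1⇒n1 ·f
[27] read 'a'  n1⇒n6 ·f
[28] read 'c'  n6⇒n3 ·f  emit P2@[28:28]
[29] read 'c'  n3⇒n3 ·f  emit P2@[29:29]
[30] read 'c'  n3⇒n3 ·f  emit P2@[30:30]
[31] read 'b'  n3⇒n1 ·f
[32] read 'c'  n1⇒n2  emit P0@[31:32],P2@[32:32]
[33] read 'b'  n2⇒n1 ·f
[34] read 'c'  n1⇒n2  emit P0@[33:34],P2@[34:34]
[35] read 'c'  n2⇒n3 ·f  emit P2@[35:35]
[36] read 'a'  n3⇒n4
[37] read 'b'  n4⇒n1 ·f
[38] read 'c'  n1⇒n2  emit P0@[37:38],P2@[38:38]
[39] read 'a'  n2⇒n4 ·f
[40] read 'c'  n4⇒n3 ·f  emit P2@[40:40]
[41] read 'c'  n3⇒n3 ·f  emit P2@[41:41]
[42] read 'a'  n3⇒n4
[43] read 'a'  n4⇒n5  emit P1@[41:43],P3@[42:43]
[44] read 'c'  n5⇒n3 ·f  emit P2@[44:44]
[45] read 'a'  n3⇒n4
[46] read 'a'  n4⇒n5  emit P1@[44:46],P3@[45:46]
[47] read 'c'  n5⇒n3 ·f  emit P2@[47:47]
[48] read 'c'  n3⇒n3 ·f  emit P2@[48:48]
[49] read 'c'  n3⇒n3 ·f  emit P2@[49:49]
[50] read 'a'  n3⇒n4
[51] read 'b'  n4⇒n1 ·f
[52] read 'c'  n1⇒n2  emit P0@[51:52],P2@[52:52]
[53] read 'a'  n2⇒n4 ·f

All matches (sorted): [[0,2],[2,2],[4,1],[4,3],[5,3],[6,2],[8,1],[8,3],[9,2],[11,0],[11,2],[13,1],[13,3],[14,2],[15,2],[17,1],[17,3],[18,2],[20,1],[20,3],[22,0],[22,2],[24,1],[24,3],[28,2],[29,2],[30,2],[32,0],[32,2],[34,0],[34,2],[35,2],[38,0],[38,2],[40,2],[41,2],[43,1],[43,3],[44,2],[46,1],[46,3],[47,2],[48,2],[49,2],[52,0],[52,2]]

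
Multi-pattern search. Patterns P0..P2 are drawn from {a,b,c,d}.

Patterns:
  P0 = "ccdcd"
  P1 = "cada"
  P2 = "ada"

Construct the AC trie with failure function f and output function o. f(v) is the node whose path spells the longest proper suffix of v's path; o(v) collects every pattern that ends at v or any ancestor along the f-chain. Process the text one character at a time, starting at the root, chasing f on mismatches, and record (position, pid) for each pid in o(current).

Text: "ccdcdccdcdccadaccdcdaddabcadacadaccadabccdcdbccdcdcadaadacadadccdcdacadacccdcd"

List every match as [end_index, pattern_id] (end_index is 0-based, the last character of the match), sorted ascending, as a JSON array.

Build:
Trie nodes:
  0='ε' goto a→9 c→1
  1='c' goto a→6 c→2
  2='cc' goto d→3
  3='ccd' goto c→4
  4='ccdc' goto d→5
  5='ccdcd' goto ·  [P0 ends]
  6='ca' goto d→7
  7='cad' goto a→8
  8='cada' goto ·  [P1 ends]
  9='a' goto d→10
  10='ad' goto a→11
  11='ada' goto ·  [P2 ends]

BFS fail/out derivation:
  n1('c'): parent n0 fail=0; on 'c' 0 → fail=0;  out ∅∪∅=∅
  n9('a'): parent n0 fail=0; on 'a' 0 → fail=0;  out ∅∪∅=∅
  n2('cc'): parent n1 fail=0; on 'c' 0 → fail=1;  out ∅∪∅=∅
  n6('ca'): parent n1 fail=0; on 'a' 0 → fail=9;  out ∅∪∅=∅
  n10('ad'): parent n9 fail=0; on 'd' 0 → fail=0;  out ∅∪∅=∅
  n3('ccd'): parent n2 fail=1; on 'd' 1→0 → fail=0;  out ∅∪∅=∅
  n7('cad'): parent n6 fail=9; on 'd' 9 → fail=10;  out ∅∪∅=∅
  n11('ada'): parent n10 fail=0; on 'a' 0 → fail=9;  out {2}∪∅={2}
  n4('ccdc'): parent n3 fail=0; on 'c' 0 → fail=1;  out ∅∪∅=∅
  n8('cada'): parent n7 fail=10; on 'a' 10 → fail=11;  out {1}∪{2}={1,2}
  n5('ccdcd'): parent n4 fail=1; on 'd' 1→0 → fail=0;  out {0}∪∅={0}

Text stream:
i=0 'c': node 0→1
i=1 'c': node 1→2
i=2 'd': node 2→3
i=3 'c': node 3→4
i=4 'd': node 4→5  emit P0@[0:4]
i=5 'c': node 5→1 (fail-walked)
i=6 'c': node 1→2
i=7 'd': node 2→3
i=8 'c': node 3→4
i=9 'd': node 4→5  emit P0@[5:9]
i=10 'c': node 5→1 (fail-walked)
i=11 'c': node 1→2
i=12 'a': node 2→6 (fail-walked)
i=13 'd': node 6→7
i=14 'a': node 7→8  emit P1@[11:14],P2@[12:14]
i=15 'c': node 8→1 (fail-walked)
i=16 'c': node 1→2
i=17 'd': node 2→3
i=18 'c': node 3→4
i=19 'd': node 4→5  emit P0@[15:19]
i=20 'a': node 5→9 (fail-walked)
i=21 'd': node 9→10
i=22 'd': node 10→0 (fail-walked)
i=23 'a': node 0→9
i=24 'b': node 9→0 (fail-walked)
i=25 'c': node 0→1
i=26 'a': node 1→6
i=27 'd': node 6→7
i=28 'a': node 7→8  emit P1@[25:28],P2@[26:28]
i=29 'c': node 8→1 (fail-walked)
i=30 'a': node 1→6
i=31 'd': node 6→7
i=32 'a': node 7→8  emit P1@[29:32],P2@[30:32]
i=33 'c': node 8→1 (fail-walked)
i=34 'c': node 1→2
i=35 'a': node 2→6 (fail-walked)
i=36 'd': node 6→7
i=37 'a': node 7→8  emit P1@[34:37],P2@[35:37]
i=38 'b': node 8→0 (fail-walked)
i=39 'c': node 0→1
i=40 'c': node 1→2
i=41 'd': node 2→3
i=42 'c': node 3→4
i=43 'd': node 4→5  emit P0@[39:43]
i=44 'b': node 5→0 (fail-walked)
i=45 'c': node 0→1
i=46 'c': node 1→2
i=47 'd': node 2→3
i=48 'c': node 3→4
i=49 'd': node 4→5  emit P0@[45:49]
i=50 'c': node 5→1 (fail-walked)
i=51 'a': node 1→6
i=52 'd': node 6→7
i=53 'a': node 7→8  emit P1@[50:53],P2@[51:53]
i=54 'a': node 8→9 (fail-walked)
i=55 'd': node 9→10
i=56 'a': node 10→11  emit P2@[54:56]
i=57 'c': node 11→1 (fail-walked)
i=58 'a': node 1→6
i=59 'd': node 6→7
i=60 'a': node 7→8  emit P1@[57:60],P2@[58:60]
i=61 'd': node 8→10 (fail-walked)
i=62 'c': node 10→1 (fail-walked)
i=63 'c': node 1→2
i=64 'd': node 2→3
i=65 'c': node 3→4
i=66 'd': node 4→5  emit P0@[62:66]
i=67 'a': node 5→9 (fail-walked)
i=68 'c': node 9→1 (fail-walked)
i=69 'a': node 1→6
i=70 'd': node 6→7
i=71 'a': node 7→8  emit P1@[68:71],P2@[69:71]
i=72 'c': node 8→1 (fail-walked)
i=73 'c': node 1→2
i=74 'c': node 2→2 (fail-walked)
i=75 'd': node 2→3
i=76 'c': node 3→4
i=77 'd': node 4→5  emit P0@[73:77]

Matches: [[4,0],[9,0],[14,1],[14,2],[19,0],[28,1],[28,2],[32,1],[32,2],[37,1],[37,2],[43,0],[49,0],[53,1],[53,2],[56,2],[60,1],[60,2],[66,0],[71,1],[71,2],[77,0]]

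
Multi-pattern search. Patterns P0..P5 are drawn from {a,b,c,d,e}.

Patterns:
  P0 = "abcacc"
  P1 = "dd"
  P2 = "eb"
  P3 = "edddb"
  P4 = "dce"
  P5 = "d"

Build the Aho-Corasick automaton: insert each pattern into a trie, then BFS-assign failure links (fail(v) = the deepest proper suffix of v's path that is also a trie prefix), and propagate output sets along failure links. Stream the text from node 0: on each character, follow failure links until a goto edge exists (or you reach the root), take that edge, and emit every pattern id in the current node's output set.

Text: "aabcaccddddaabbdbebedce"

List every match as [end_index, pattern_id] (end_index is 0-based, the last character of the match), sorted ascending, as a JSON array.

Construct AC machine:
Trie (insert patterns):
  n0 'ε': a→1 d→7 e→9
  n1 'a': b→2
  n2 'ab': c→3
  n3 'abc': a→4
  n4 'abca': c→5
  n5 'abcac': c→6
  n6 'abcacc': ·  [P0 ends]
  n7 'd': c→15 d→8  [P5 ends]
  n8 'dd': ·  [P1 ends]
  n9 'e': b→10 d→11
  n10 'eb': ·  [P2 ends]
  n11 'ed': d→12
  n12 'edd': d→13
  n13 'eddd': b→14
  n14 'edddb': ·  [P3 ends]
  n15 'dc': e→16
  n16 'dce': ·  [P4 ends]

BFS fail/out derivation:
  fail(1) 'a': from fail(0)=0 chase 'a': 0 ⇒ 0;  out=∅∪out(0)=∅
  fail(7) 'd': from fail(0)=0 chase 'd': 0 ⇒ 0;  out={5}∪out(0)={5}
  fail(9) 'e': from fail(0)=0 chase 'e': 0 ⇒ 0;  out=∅∪out(0)=∅
  fail(2) 'ab': from fail(1)=0 chase 'b': 0 ⇒ 0;  out=∅∪out(0)=∅
  fail(8) 'dd': from fail(7)=0 chase 'd': 0 ⇒ 7;  out={1}∪out(7)={1,5}
  fail(10) 'eb': from fail(9)=0 chase 'b': 0 ⇒ 0;  out={2}∪out(0)={2}
  fail(11) 'ed': from fail(9)=0 chase 'd': 0 ⇒ 7;  out=∅∪out(7)={5}
  fail(15) 'dc': from fail(7)=0 chase 'c': 0 ⇒ 0;  out=∅∪out(0)=∅
  fail(3) 'abc': from fail(2)=0 chase 'c': 0 ⇒ 0;  out=∅∪out(0)=∅
  fail(12) 'edd': from fail(11)=7 chase 'd': 7 ⇒ 8;  out=∅∪out(8)={1,5}
  fail(16) 'dce': from fail(15)=0 chase 'e': 0 ⇒ 9;  out={4}∪out(9)={4}
  fail(4) 'abca': from fail(3)=0 chase 'a': 0 ⇒ 1;  out=∅∪out(1)=∅
  fail(13) 'eddd': from fail(12)=8 chase 'd': 8→7 ⇒ 8;  out=∅∪out(8)={1,5}
  fail(5) 'abcac': from fail(4)=1 chase 'c': 1→0 ⇒ 0;  out=∅∪out(0)=∅
  fail(14) 'edddb': from fail(13)=8 chase 'b': 8→7→0 ⇒ 0;  out={3}∪out(0)={3}
  fail(6) 'abcacc': from fail(5)=0 chase 'c': 0 ⇒ 0;  out={0}∪out(0)={0}

Text stream:
[0] read 'a'  n0⇒n1
[1] read 'a'  n1⇒n1 (via fail)
[2] read 'b'  n1⇒n2
[3] read 'c'  n2⇒n3
[4] read 'a'  n3⇒n4
[5] read 'c'  n4⇒n5
[6] read 'c'  n5⇒n6  → match P0@[1:6]
[7] read 'd'  n6⇒n7 (via fail)  → match P5@[7:7]
[8] read 'd'  n7⇒n8  → match P1@[7:8],P5@[8:8]
[9] read 'd'  n8⇒n8 (via fail)  → match P1@[8:9],P5@[9:9]
[10] read 'd'  n8⇒n8 (via fail)  → match P1@[9:10],P5@[10:10]
[11] read 'a'  n8⇒n1 (via fail)
[12] read 'a'  n1⇒n1 (via fail)
[13] read 'b'  n1⇒n2
[14] read 'b'  n2⇒n0 (via fail)
[15] read 'd'  n0⇒n7  → match P5@[15:15]
[16] read 'b'  n7⇒n0 (via fail)
[17] read 'e'  n0⇒n9
[18] read 'b'  n9⇒n10  → match P2@[17:18]
[19] read 'e'  n10⇒n9 (via fail)
[20] read 'd'  n9⇒n11  → match P5@[20:20]
[21] read 'c'  n11⇒n15 (via fail)
[22] read 'e'  n15⇒n16  → match P4@[20:22]

Result: [[6,0],[7,5],[8,1],[8,5],[9,1],[9,5],[10,1],[10,5],[15,5],[18,2],[20,5],[22,4]]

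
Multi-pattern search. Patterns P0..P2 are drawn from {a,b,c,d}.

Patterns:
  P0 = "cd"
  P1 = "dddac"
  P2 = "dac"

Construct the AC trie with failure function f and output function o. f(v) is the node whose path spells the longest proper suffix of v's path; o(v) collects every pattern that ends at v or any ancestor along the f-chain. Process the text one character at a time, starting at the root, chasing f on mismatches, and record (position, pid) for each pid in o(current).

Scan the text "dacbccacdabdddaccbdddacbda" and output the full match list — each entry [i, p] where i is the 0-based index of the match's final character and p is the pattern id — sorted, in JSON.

Build:
Trie nodes:
  n0 'ε': c→1 d→3
  n1 'c': d→2
  n2 'cd': ·  [P0 ends]
  n3 'd': a→8 d→4
  n4 'dd': d→5
  n5 'ddd': a→6
  n6 'ddda': c→7
  n7 'dddac': ·  [P1 ends]
  n8 'da': c→9
  n9 'dac': ·  [P2 ends]

BFS fail/out derivation:
  fail(1) 'c': from fail(0)=0 chase 'c': 0 ⇒ 0;  out=∅∪out(0)=∅
  fail(3) 'd': from fail(0)=0 chase 'd': 0 ⇒ 0;  out=∅∪out(0)=∅
  fail(2) 'cd': from fail(1)=0 chase 'd': 0 ⇒ 3;  out={0}∪out(3)={0}
  fail(4) 'dd': from fail(3)=0 chase 'd': 0 ⇒ 3;  out=∅∪out(3)=∅
  fail(8) 'da': from fail(3)=0 chase 'a': 0 ⇒ 0;  out=∅∪out(0)=∅
  fail(5) 'ddd': from fail(4)=3 chase 'd': 3 ⇒ 4;  out=∅∪out(4)=∅
  fail(9) 'dac': from fail(8)=0 chase 'c': 0 ⇒ 1;  out={2}∪out(1)={2}
  fail(6) 'ddda': from fail(5)=4 chase 'a': 4→3 ⇒ 8;  out=∅∪out(8)=∅
  fail(7) 'dddac': from fail(6)=8 chase 'c': 8 ⇒ 9;  out={1}∪out(9)={1,2}

Scan:
pos 0 'd': at 3
pos 1 'a': at 8
pos 2 'c': at 9  ** P2@[0:2]
pos 3 'b': at 0 (via fail)
pos 4 'c': at 1
pos 5 'c': at 1 (via fail)
pos 6 'a': at 0 (via fail)
pos 7 'c': at 1
pos 8 'd': at 2  ** P0@[7:8]
pos 9 'a': at 8 (via fail)
pos 10 'b': at 0 (via fail)
pos 11 'd': at 3
pos 12 'd': at 4
pos 13 'd': at 5
pos 14 'a': at 6
pos 15 'c': at 7  ** P1@[11:15],P2@[13:15]
pos 16 'c': at 1 (via fail)
pos 17 'b': at 0 (via fail)
pos 18 'd': at 3
pos 19 'd': at 4
pos 20 'd': at 5
pos 21 'a': at 6
pos 22 'c': at 7  ** P1@[18:22],P2@[20:22]
pos 23 'b': at 0 (via fail)
pos 24 'd': at 3
pos 25 'a': at 8

All matches (sorted): [[2,2],[8,0],[15,1],[15,2],[22,1],[22,2]]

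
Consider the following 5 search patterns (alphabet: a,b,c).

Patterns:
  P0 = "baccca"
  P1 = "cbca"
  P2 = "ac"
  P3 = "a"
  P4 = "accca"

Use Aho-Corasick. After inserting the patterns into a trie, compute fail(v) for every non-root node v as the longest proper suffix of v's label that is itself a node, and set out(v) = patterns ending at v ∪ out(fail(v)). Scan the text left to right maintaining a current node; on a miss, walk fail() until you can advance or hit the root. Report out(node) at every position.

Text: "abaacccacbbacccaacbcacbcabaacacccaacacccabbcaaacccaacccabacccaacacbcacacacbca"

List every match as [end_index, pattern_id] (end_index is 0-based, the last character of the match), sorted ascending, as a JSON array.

Build:
Trie nodes:
  n0 'ε': a→11 b→1 c→7
  n1 'b': a→2
  n2 'ba': c→3
  n3 'bac': c→4
  n4 'bacc': c→5
  n5 'baccc': a→6
  n6 'baccca': ·  ←P0
  n7 'c': b→8
  n8 'cb': c→9
  n9 'cbc': a→10
  n10 'cbca': ·  ←P1
  n11 'a': c→12  ←P3
  n12 'ac': c→13  ←P2
  n13 'acc': c→14
  n14 'accc': a→15
  n15 'accca': ·  ←P4

BFS fail/out derivation:
  fail(1) 'b': from fail(0)=0 chase 'b': 0 ⇒ 0;  out=∅∪out(0)=∅
  fail(7) 'c': from fail(0)=0 chase 'c': 0 ⇒ 0;  out=∅∪out(0)=∅
  fail(11) 'a': from fail(0)=0 chase 'a': 0 ⇒ 0;  out={3}∪out(0)={3}
  fail(2) 'ba': from fail(1)=0 chase 'a': 0 ⇒ 11;  out=∅∪out(11)={3}
  fail(8) 'cb': from fail(7)=0 chase 'b': 0 ⇒ 1;  out=∅∪out(1)=∅
  fail(12) 'ac': from fail(11)=0 chase 'c': 0 ⇒ 7;  out={2}∪out(7)={2}
  fail(3) 'bac': from fail(2)=11 chase 'c': 11 ⇒ 12;  out=∅∪out(12)={2}
  fail(9) 'cbc': from fail(8)=1 chase 'c': 1→0 ⇒ 7;  out=∅∪out(7)=∅
  fail(13) 'acc': from fail(12)=7 chase 'c': 7→0 ⇒ 7;  out=∅∪out(7)=∅
  fail(4) 'bacc': from fail(3)=12 chase 'c': 12 ⇒ 13;  out=∅∪out(13)=∅
  fail(10) 'cbca': from fail(9)=7 chase 'a': 7→0 ⇒ 11;  out={1}∪out(11)={1,3}
  fail(14) 'accc': from fail(13)=7 chase 'c': 7→0 ⇒ 7;  out=∅∪out(7)=∅
  fail(5) 'baccc': from fail(4)=13 chase 'c': 13 ⇒ 14;  out=∅∪out(14)=∅
  fail(15) 'accca': from fail(14)=7 chase 'a': 7→0 ⇒ 11;  out={4}∪out(11)={3,4}
  fail(6) 'baccca': from fail(5)=14 chase 'a': 14 ⇒ 15;  out={0}∪out(15)={0,3,4}

Text stream:
pos 0 'a': at 11  emit P3@[0:0]
pos 1 'b': at 1 (via fail)
pos 2 'a': at 2  emit P3@[2:2]
pos 3 'a': at 11 (via fail)  emit P3@[3:3]
pos 4 'c': at 12  emit P2@[3:4]
pos 5 'c': at 13
pos 6 'c': at 14
pos 7 'a': at 15  emit P3@[7:7],P4@[3:7]
pos 8 'c': at 12 (via fail)  emit P2@[7:8]
pos 9 'b': at 8 (via fail)
pos 10 'b': at 1 (via fail)
pos 11 'a': at 2  emit P3@[11:11]
pos 12 'c': at 3  emit P2@[11:12]
pos 13 'c': at 4
pos 14 'c': at 5
pos 15 'a': at 6  emit P0@[10:15],P3@[15:15],P4@[11:15]
pos 16 'a': at 11 (via fail)  emit P3@[16:16]
pos 17 'c': at 12  emit P2@[16:17]
pos 18 'b': at 8 (via fail)
pos 19 'c': at 9
pos 20 'a': at 10  emit P1@[17:20],P3@[20:20]
pos 21 'c': at 12 (via fail)  emit P2@[20:21]
pos 22 'b': at 8 (via fail)
pos 23 'c': at 9
pos 24 'a': at 10  emit P1@[21:24],P3@[24:24]
pos 25 'b': at 1 (via fail)
pos 26 'a': at 2  emit P3@[26:26]
pos 27 'a': at 11 (via fail)  emit P3@[27:27]
pos 28 'c': at 12  emit P2@[27:28]
pos 29 'a': at 11 (via fail)  emit P3@[29:29]
pos 30 'c': at 12  emit P2@[29:30]
pos 31 'c': at 13
pos 32 'c': at 14
pos 33 'a': at 15  emit P3@[33:33],P4@[29:33]
pos 34 'a': at 11 (via fail)  emit P3@[34:34]
pos 35 'c': at 12  emit P2@[34:35]
pos 36 'a': at 11 (via fail)  emit P3@[36:36]
pos 37 'c': at 12  emit P2@[36:37]
pos 38 'c': at 13
pos 39 'c': at 14
pos 40 'a': at 15  emit P3@[40:40],P4@[36:40]
pos 41 'b': at 1 (via fail)
pos 42 'b': at 1 (via fail)
pos 43 'c': at 7 (via fail)
pos 44 'a': at 11 (via fail)  emit P3@[44:44]
pos 45 'a': at 11 (via fail)  emit P3@[45:45]
pos 46 'a': at 11 (via fail)  emit P3@[46:46]
pos 47 'c': at 12  emit P2@[46:47]
pos 48 'c': at 13
pos 49 'c': at 14
pos 50 'a': at 15  emit P3@[50:50],P4@[46:50]
pos 51 'a': at 11 (via fail)  emit P3@[51:51]
pos 52 'c': at 12  emit P2@[51:52]
pos 53 'c': at 13
pos 54 'c': at 14
pos 55 'a': at 15  emit P3@[55:55],P4@[51:55]
pos 56 'b': at 1 (via fail)
pos 57 'a': at 2  emit P3@[57:57]
pos 58 'c': at 3  emit P2@[57:58]
pos 59 'c': at 4
pos 60 'c': at 5
pos 61 'a': at 6  emit P0@[56:61],P3@[61:61],P4@[57:61]
pos 62 'a': at 11 (via fail)  emit P3@[62:62]
pos 63 'c': at 12  emit P2@[62:63]
pos 64 'a': at 11 (via fail)  emit P3@[64:64]
pos 65 'c': at 12  emit P2@[64:65]
pos 66 'b': at 8 (via fail)
pos 67 'c': at 9
pos 68 'a': at 10  emit P1@[65:68],P3@[68:68]
pos 69 'c': at 12 (via fail)  emit P2@[68:69]
pos 70 'a': at 11 (via fail)  emit P3@[70:70]
pos 71 'c': at 12  emit P2@[70:71]
pos 72 'a': at 11 (via fail)  emit P3@[72:72]
pos 73 'c': at 12  emit P2@[72:73]
pos 74 'b': at 8 (via fail)
pos 75 'c': at 9
pos 76 'a': at 10  emit P1@[73:76],P3@[76:76]

Matches: [[0,3],[2,3],[3,3],[4,2],[7,3],[7,4],[8,2],[11,3],[12,2],[15,0],[15,3],[15,4],[16,3],[17,2],[20,1],[20,3],[21,2],[24,1],[24,3],[26,3],[27,3],[28,2],[29,3],[30,2],[33,3],[33,4],[34,3],[35,2],[36,3],[37,2],[40,3],[40,4],[44,3],[45,3],[46,3],[47,2],[50,3],[50,4],[51,3],[52,2],[55,3],[55,4],[57,3],[58,2],[61,0],[61,3],[61,4],[62,3],[63,2],[64,3],[65,2],[68,1],[68,3],[69,2],[70,3],[71,2],[72,3],[73,2],[76,1],[76,3]]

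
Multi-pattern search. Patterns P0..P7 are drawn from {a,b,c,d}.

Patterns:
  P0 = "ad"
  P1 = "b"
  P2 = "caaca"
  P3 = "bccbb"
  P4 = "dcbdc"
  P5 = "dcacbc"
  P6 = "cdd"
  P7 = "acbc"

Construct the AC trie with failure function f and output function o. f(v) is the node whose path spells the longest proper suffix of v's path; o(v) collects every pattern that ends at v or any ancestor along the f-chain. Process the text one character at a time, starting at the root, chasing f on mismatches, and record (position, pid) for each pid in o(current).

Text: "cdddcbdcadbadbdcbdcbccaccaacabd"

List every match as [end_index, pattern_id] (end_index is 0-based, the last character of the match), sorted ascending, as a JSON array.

Build automaton:
Trie (insert patterns):
  n0 'ε': a→1 b→3 c→4 d→13
  n1 'a': c→24 d→2
  n2 'ad': ·  [P0 ends]
  n3 'b': c→9  [P1 ends]
  n4 'c': a→5 d→22
  n5 'ca': a→6
  n6 'caa': c→7
  n7 'caac': a→8
  n8 'caaca': ·  [P2 ends]
  n9 'bc': c→10
  n10 'bcc': b→11
  n11 'bccb': b→12
  n12 'bccbb': ·  [P3 ends]
  n13 'd': c→14
  n14 'dc': a→18 b→15
  n15 'dcb': d→16
  n16 'dcbd': c→17
  n17 'dcbdc': ·  [P4 ends]
  n18 'dca': c→19
  n19 'dcac': b→20
  n20 'dcacb': c→21
  n21 'dcacbc': ·  [P5 ends]
  n22 'cd': d→23
  n23 'cdd': ·  [P6 ends]
  n24 'ac': b→25
  n25 'acb': c→26
  n26 'acbc': ·  [P7 ends]

BFS fail/out derivation:
  n1('a'): parent n0 fail=0; on 'a' 0 → fail=0;  out ∅∪∅=∅
  n3('b'): parent n0 fail=0; on 'b' 0 → fail=0;  out {1}∪∅={1}
  n4('c'): parent n0 fail=0; on 'c' 0 → fail=0;  out ∅∪∅=∅
  n13('d'): parent n0 fail=0; on 'd' 0 → fail=0;  out ∅∪∅=∅
  n2('ad'): parent n1 fail=0; on 'd' 0 → fail=13;  out {0}∪∅={0}
  n5('ca'): parent n4 fail=0; on 'a' 0 → fail=1;  out ∅∪∅=∅
  n9('bc'): parent n3 fail=0; on 'c' 0 → fail=4;  out ∅∪∅=∅
  n14('dc'): parent n13 fail=0; on 'c' 0 → fail=4;  out ∅∪∅=∅
  n22('cd'): parent n4 fail=0; on 'd' 0 → fail=13;  out ∅∪∅=∅
  n24('ac'): parent n1 fail=0; on 'c' 0 → fail=4;  out ∅∪∅=∅
  n6('caa'): parent n5 fail=1; on 'a' 1→0 → fail=1;  out ∅∪∅=∅
  n10('bcc'): parent n9 fail=4; on 'c' 4→0 → fail=4;  out ∅∪∅=∅
  n15('dcb'): parent n14 fail=4; on 'b' 4→0 → fail=3;  out ∅∪{1}={1}
  n18('dca'): parent n14 fail=4; on 'a' 4 → fail=5;  out ∅∪∅=∅
  n23('cdd'): parent n22 fail=13; on 'd' 13→0 → fail=13;  out {6}∪∅={6}
  n25('acb'): parent n24 fail=4; on 'b' 4→0 → fail=3;  out ∅∪{1}={1}
  n7('caac'): parent n6 fail=1; on 'c' 1 → fail=24;  out ∅∪∅=∅
  n11('bccb'): parent n10 fail=4; on 'b' 4→0 → fail=3;  out ∅∪{1}={1}
  n16('dcbd'): parent n15 fail=3; on 'd' 3→0 → fail=13;  out ∅∪∅=∅
  n19('dcac'): parent n18 fail=5; on 'c' 5→1 → fail=24;  out ∅∪∅=∅
  n26('acbc'): parent n25 fail=3; on 'c' 3 → fail=9;  out {7}∪∅={7}
  n8('caaca'): parent n7 fail=24; on 'a' 24→4 → fail=5;  out {2}∪∅={2}
  n12('bccbb'): parent n11 fail=3; on 'b' 3→0 → fail=3;  out {3}∪{1}={1,3}
  n17('dcbdc'): parent n16 fail=13; on 'c' 13 → fail=14;  out {4}∪∅={4}
  n20('dcacb'): parent n19 fail=24; on 'b' 24 → fail=25;  out ∅∪{1}={1}
  n21('dcacbc'): parent n20 fail=25; on 'c' 25 → fail=26;  out {5}∪{7}={5,7}

Text stream:
pos 0 'c': at 4
pos 1 'd': at 22
pos 2 'd': at 23  → match P6@[0:2]
pos 3 'd': at 13 (fail-walked)
pos 4 'c': at 14
pos 5 'b': at 15  → match P1@[5:5]
pos 6 'd': at 16
pos 7 'c': at 17  → match P4@[3:7]
pos 8 'a': at 18 (fail-walked)
pos 9 'd': at 2 (fail-walked)  → match P0@[8:9]
pos 10 'b': at 3 (fail-walked)  → match P1@[10:10]
pos 11 'a': at 1 (fail-walked)
pos 12 'd': at 2  → match P0@[11:12]
pos 13 'b': at 3 (fail-walked)  → match P1@[13:13]
pos 14 'd': at 13 (fail-walked)
pos 15 'c': at 14
pos 16 'b': at 15  → match P1@[16:16]
pos 17 'd': at 16
pos 18 'c': at 17  → match P4@[14:18]
pos 19 'b': at 15 (fail-walked)  → match P1@[19:19]
pos 20 'c': at 9 (fail-walked)
pos 21 'c': at 10
pos 22 'a': at 5 (fail-walked)
pos 23 'c': at 24 (fail-walked)
pos 24 'c': at 4 (fail-walked)
pos 25 'a': at 5
pos 26 'a': at 6
pos 27 'c': at 7
pos 28 'a': at 8  → match P2@[24:28]
pos 29 'b': at 3 (fail-walked)  → match P1@[29:29]
pos 30 'd': at 13 (fail-walked)

Matches: [[2,6],[5,1],[7,4],[9,0],[10,1],[12,0],[13,1],[16,1],[18,4],[19,1],[28,2],[29,1]]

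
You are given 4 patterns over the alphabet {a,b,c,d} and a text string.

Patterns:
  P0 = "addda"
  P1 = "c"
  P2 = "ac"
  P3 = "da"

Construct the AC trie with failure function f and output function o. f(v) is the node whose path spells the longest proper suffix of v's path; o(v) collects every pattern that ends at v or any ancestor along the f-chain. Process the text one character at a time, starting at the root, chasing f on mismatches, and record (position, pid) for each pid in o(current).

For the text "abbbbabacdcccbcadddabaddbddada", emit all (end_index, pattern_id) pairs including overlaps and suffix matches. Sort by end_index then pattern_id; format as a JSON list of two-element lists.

Build automaton:
Trie (insert patterns):
  n0 'ε': a→1 c→6 d→8
  n1 'a': c→7 d→2
  n2 'ad': d→3
  n3 'add': d→4
  n4 'addd': a→5
  n5 'addda': ·  ←P0
  n6 'c': ·  ←P1
  n7 'ac': ·  ←P2
  n8 'd': a→9
  n9 'da': ·  ←P3

Failure links (BFS by depth):
  fail(1) 'a': from fail(0)=0 chase 'a': 0 ⇒ 0;  out=∅∪out(0)=∅
  fail(6) 'c': from fail(0)=0 chase 'c': 0 ⇒ 0;  out={1}∪out(0)={1}
  fail(8) 'd': from fail(0)=0 chase 'd': 0 ⇒ 0;  out=∅∪out(0)=∅
  fail(2) 'ad': from fail(1)=0 chase 'd': 0 ⇒ 8;  out=∅∪out(8)=∅
  fail(7) 'ac': from fail(1)=0 chase 'c': 0 ⇒ 6;  out={2}∪out(6)={1,2}
  fail(9) 'da': from fail(8)=0 chase 'a': 0 ⇒ 1;  out={3}∪out(1)={3}
  fail(3) 'add': from fail(2)=8 chase 'd': 8→0 ⇒ 8;  out=∅∪out(8)=∅
  fail(4) 'addd': from fail(3)=8 chase 'd': 8→0 ⇒ 8;  out=∅∪out(8)=∅
  fail(5) 'addda': from fail(4)=8 chase 'a': 8 ⇒ 9;  out={0}∪out(9)={0,3}

Scan:
pos 0 'a': at 1
pos 1 'b': at 0 (fail-walked)
pos 2 'b': at 0
pos 3 'b': at 0
pos 4 'b': at 0
pos 5 'a': at 1
pos 6 'b': at 0 (fail-walked)
pos 7 'a': at 1
pos 8 'c': at 7  ** P1@[8:8],P2@[7:8]
pos 9 'd': at 8 (fail-walked)
pos 10 'c': at 6 (fail-walked)  ** P1@[10:10]
pos 11 'c': at 6 (fail-walked)  ** P1@[11:11]
pos 12 'c': at 6 (fail-walked)  ** P1@[12:12]
pos 13 'b': at 0 (fail-walked)
pos 14 'c': at 6  ** P1@[14:14]
pos 15 'a': at 1 (fail-walked)
pos 16 'd': at 2
pos 17 'd': at 3
pos 18 'd': at 4
pos 19 'a': at 5  ** P0@[15:19],P3@[18:19]
pos 20 'b': at 0 (fail-walked)
pos 21 'a': at 1
pos 22 'd': at 2
pos 23 'd': at 3
pos 24 'b': at 0 (fail-walked)
pos 25 'd': at 8
pos 26 'd': at 8 (fail-walked)
pos 27 'a': at 9  ** P3@[26:27]
pos 28 'd': at 2 (fail-walked)
pos 29 'a': at 9 (fail-walked)  ** P3@[28:29]

Matches: [[8,1],[8,2],[10,1],[11,1],[12,1],[14,1],[19,0],[19,3],[27,3],[29,3]]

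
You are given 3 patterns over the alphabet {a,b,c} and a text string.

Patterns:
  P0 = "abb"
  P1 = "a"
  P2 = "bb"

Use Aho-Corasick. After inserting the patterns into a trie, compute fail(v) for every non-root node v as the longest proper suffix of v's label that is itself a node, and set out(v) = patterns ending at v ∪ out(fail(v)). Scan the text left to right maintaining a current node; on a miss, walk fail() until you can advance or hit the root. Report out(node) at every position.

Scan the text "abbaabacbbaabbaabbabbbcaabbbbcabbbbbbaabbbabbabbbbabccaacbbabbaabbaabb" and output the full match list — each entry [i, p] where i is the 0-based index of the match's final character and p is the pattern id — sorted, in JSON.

Construct AC machine:
Trie nodes:
  n0 'ε': a→1 b→4
  n1 'a': b→2  ←P1
  n2 'ab': b→3
  n3 'abb': ·  ←P0
  n4 'b': b→5
  n5 'bb': ·  ←P2

BFS fail/out derivation:
  fail(1) 'a': from fail(0)=0 chase 'a': 0 ⇒ 0;  out={1}∪out(0)={1}
  fail(4) 'b': from fail(0)=0 chase 'b': 0 ⇒ 0;  out=∅∪out(0)=∅
  fail(2) 'ab': from fail(1)=0 chase 'b': 0 ⇒ 4;  out=∅∪out(4)=∅
  fail(5) 'bb': from fail(4)=0 chase 'b': 0 ⇒ 4;  out={2}∪out(4)={2}
  fail(3) 'abb': from fail(2)=4 chase 'b': 4 ⇒ 5;  out={0}∪out(5)={0,2}

Text stream:
[0] read 'a'  n0⇒n1  → match P1@[0:0]
[1] read 'b'  n1⇒n2
[2] read 'b'  n2⇒n3  → match P0@[0:2],P2@[1:2]
[3] read 'a'  n3⇒n1 (fail-walked)  → match P1@[3:3]
[4] read 'a'  n1⇒n1 (fail-walked)  → match P1@[4:4]
[5] read 'b'  n1⇒n2
[6] read 'a'  n2⇒n1 (fail-walked)  → match P1@[6:6]
[7] read 'c'  n1⇒n0 (fail-walked)
[8] read 'b'  n0⇒n4
[9] read 'b'  n4⇒n5  → match P2@[8:9]
[10] read 'a'  n5⇒n1 (fail-walked)  → match P1@[10:10]
[11] read 'a'  n1⇒n1 (fail-walked)  → match P1@[11:11]
[12] read 'b'  n1⇒n2
[13] read 'b'  n2⇒n3  → match P0@[11:13],P2@[12:13]
[14] read 'a'  n3⇒n1 (fail-walked)  → match P1@[14:14]
[15] read 'a'  n1⇒n1 (fail-walked)  → match P1@[15:15]
[16] read 'b'  n1⇒n2
[17] read 'b'  n2⇒n3  → match P0@[15:17],P2@[16:17]
[18] read 'a'  n3⇒n1 (fail-walked)  → match P1@[18:18]
[19] read 'b'  n1⇒n2
[20] read 'b'  n2⇒n3  → match P0@[18:20],P2@[19:20]
[21] read 'b'  n3⇒n5 (fail-walked)  → match P2@[20:21]
[22] read 'c'  n5⇒n0 (fail-walked)
[23] read 'a'  n0⇒n1  → match P1@[23:23]
[24] read 'a'  n1⇒n1 (fail-walked)  → match P1@[24:24]
[25] read 'b'  n1⇒n2
[26] read 'b'  n2⇒n3  → match P0@[24:26],P2@[25:26]
[27] read 'b'  n3⇒n5 (fail-walked)  → match P2@[26:27]
[28] read 'b'  n5⇒n5 (fail-walked)  → match P2@[27:28]
[29] read 'c'  n5⇒n0 (fail-walked)
[30] read 'a'  n0⇒n1  → match P1@[30:30]
[31] read 'b'  n1⇒n2
[32] read 'b'  n2⇒n3  → match P0@[30:32],P2@[31:32]
[33] read 'b'  n3⇒n5 (fail-walked)  → match P2@[32:33]
[34] read 'b'  n5⇒n5 (fail-walked)  → match P2@[33:34]
[35] read 'b'  n5⇒n5 (fail-walked)  → match P2@[34:35]
[36] read 'b'  n5⇒n5 (fail-walked)  → match P2@[35:36]
[37] read 'a'  n5⇒n1 (fail-walked)  → match P1@[37:37]
[38] read 'a'  n1⇒n1 (fail-walked)  → match P1@[38:38]
[39] read 'b'  n1⇒n2
[40] read 'b'  n2⇒n3  → match P0@[38:40],P2@[39:40]
[41] read 'b'  n3⇒n5 (fail-walked)  → match P2@[40:41]
[42] read 'a'  n5⇒n1 (fail-walked)  → match P1@[42:42]
[43] read 'b'  n1⇒n2
[44] read 'b'  n2⇒n3  → match P0@[42:44],P2@[43:44]
[45] read 'a'  n3⇒n1 (fail-walked)  → match P1@[45:45]
[46] read 'b'  n1⇒n2
[47] read 'b'  n2⇒n3  → match P0@[45:47],P2@[46:47]
[48] read 'b'  n3⇒n5 (fail-walked)  → match P2@[47:48]
[49] read 'b'  n5⇒n5 (fail-walked)  → match P2@[48:49]
[50] read 'a'  n5⇒n1 (fail-walked)  → match P1@[50:50]
[51] read 'b'  n1⇒n2
[52] read 'c'  n2⇒n0 (fail-walked)
[53] read 'c'  n0⇒n0
[54] read 'a'  n0⇒n1  → match P1@[54:54]
[55] read 'a'  n1⇒n1 (fail-walked)  → match P1@[55:55]
[56] read 'c'  n1⇒n0 (fail-walked)
[57] read 'b'  n0⇒n4
[58] read 'b'  n4⇒n5  → match P2@[57:58]
[59] read 'a'  n5⇒n1 (fail-walked)  → match P1@[59:59]
[60] read 'b'  n1⇒n2
[61] read 'b'  n2⇒n3  → match P0@[59:61],P2@[60:61]
[62] read 'a'  n3⇒n1 (fail-walked)  → match P1@[62:62]
[63] read 'a'  n1⇒n1 (fail-walked)  → match P1@[63:63]
[64] read 'b'  n1⇒n2
[65] read 'b'  n2⇒n3  → match P0@[63:65],P2@[64:65]
[66] read 'a'  n3⇒n1 (fail-walked)  → match P1@[66:66]
[67] read 'a'  n1⇒n1 (fail-walked)  → match P1@[67:67]
[68] read 'b'  n1⇒n2
[69] read 'b'  n2⇒n3  → match P0@[67:69],P2@[68:69]

All matches (sorted): [[0,1],[2,0],[2,2],[3,1],[4,1],[6,1],[9,2],[10,1],[11,1],[13,0],[13,2],[14,1],[15,1],[17,0],[17,2],[18,1],[20,0],[20,2],[21,2],[23,1],[24,1],[26,0],[26,2],[27,2],[28,2],[30,1],[32,0],[32,2],[33,2],[34,2],[35,2],[36,2],[37,1],[38,1],[40,0],[40,2],[41,2],[42,1],[44,0],[44,2],[45,1],[47,0],[47,2],[48,2],[49,2],[50,1],[54,1],[55,1],[58,2],[59,1],[61,0],[61,2],[62,1],[63,1],[65,0],[65,2],[66,1],[67,1],[69,0],[69,2]]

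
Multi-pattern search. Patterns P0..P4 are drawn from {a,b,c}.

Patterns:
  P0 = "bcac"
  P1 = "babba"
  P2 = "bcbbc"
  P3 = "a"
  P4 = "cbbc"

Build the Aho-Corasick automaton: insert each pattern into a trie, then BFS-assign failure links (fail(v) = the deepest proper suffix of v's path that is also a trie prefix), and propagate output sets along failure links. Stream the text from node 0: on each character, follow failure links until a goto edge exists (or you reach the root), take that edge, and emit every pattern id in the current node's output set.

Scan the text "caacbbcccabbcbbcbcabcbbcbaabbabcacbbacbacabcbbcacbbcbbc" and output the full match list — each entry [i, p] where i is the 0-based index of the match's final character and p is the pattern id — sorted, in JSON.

Build automaton:
Trie nodes:
  n0 'ε': a→12 b→1 c→13
  n1 'b': a→5 c→2
  n2 'bc': a→3 b→9
  n3 'bca': c→4
  n4 'bcac': ·  ←P0
  n5 'ba': b→6
  n6 'bab': b→7
  n7 'babb': a→8
  n8 'babba': ·  ←P1
  n9 'bcb': b→10
  n10 'bcbb': c→11
  n11 'bcbbc': ·  ←P2
  n12 'a': ·  ←P3
  n13 'c': b→14
  n14 'cb': b→15
  n15 'cbb': c→16
  n16 'cbbc': ·  ←P4

Failure links (BFS by depth):
  n1('b'): parent n0 fail=0; on 'b' 0 → fail=0;  out ∅∪∅=∅
  n12('a'): parent n0 fail=0; on 'a' 0 → fail=0;  out {3}∪∅={3}
  n13('c'): parent n0 fail=0; on 'c' 0 → fail=0;  out ∅∪∅=∅
  n2('bc'): parent n1 fail=0; on 'c' 0 → fail=13;  out ∅∪∅=∅
  n5('ba'): parent n1 fail=0; on 'a' 0 → fail=12;  out ∅∪{3}={3}
  n14('cb'): parent n13 fail=0; on 'b' 0 → fail=1;  out ∅∪∅=∅
  n3('bca'): parent n2 fail=13; on 'a' 13→0 → fail=12;  out ∅∪{3}={3}
  n6('bab'): parent n5 fail=12; on 'b' 12→0 → fail=1;  out ∅∪∅=∅
  n9('bcb'): parent n2 fail=13; on 'b' 13 → fail=14;  out ∅∪∅=∅
  n15('cbb'): parent n14 fail=1; on 'b' 1→0 → fail=1;  out ∅∪∅=∅
  n4('bcac'): parent n3 fail=12; on 'c' 12→0 → fail=13;  out {0}∪∅={0}
  n7('babb'): parent n6 fail=1; on 'b' 1→0 → fail=1;  out ∅∪∅=∅
  n10('bcbb'): parent n9 fail=14; on 'b' 14 → fail=15;  out ∅∪∅=∅
  n16('cbbc'): parent n15 fail=1; on 'c' 1 → fail=2;  out {4}∪∅={4}
  n8('babba'): parent n7 fail=1; on 'a' 1 → fail=5;  out {1}∪{3}={1,3}
  n11('bcbbc'): parent n10 fail=15; on 'c' 15 → fail=16;  out {2}∪{4}={2,4}

Run:
i=0 'c': node 0→13
i=1 'a': node 13→12 (fail-walked)  → match P3@[1:1]
i=2 'a': node 12→12 (fail-walked)  → match P3@[2:2]
i=3 'c': node 12→13 (fail-walked)
i=4 'b': node 13→14
i=5 'b': node 14→15
i=6 'c': node 15→16  → match P4@[3:6]
i=7 'c': node 16→13 (fail-walked)
i=8 'c': node 13→13 (fail-walked)
i=9 'a': node 13→12 (fail-walked)  → match P3@[9:9]
i=10 'b': node 12→1 (fail-walked)
i=11 'b': node 1→1 (fail-walked)
i=12 'c': node 1→2
i=13 'b': node 2→9
i=14 'b': node 9→10
i=15 'c': node 10→11  → match P2@[11:15],P4@[12:15]
i=16 'b': node 11→9 (fail-walked)
i=17 'c': node 9→2 (fail-walked)
i=18 'a': node 2→3  → match P3@[18:18]
i=19 'b': node 3→1 (fail-walked)
i=20 'c': node 1→2
i=21 'b': node 2→9
i=22 'b': node 9→10
i=23 'c': node 10→11  → match P2@[19:23],P4@[20:23]
i=24 'b': node 11→9 (fail-walked)
i=25 'a': node 9→5 (fail-walked)  → match P3@[25:25]
i=26 'a': node 5→12 (fail-walked)  → match P3@[26:26]
i=27 'b': node 12→1 (fail-walked)
i=28 'b': node 1→1 (fail-walked)
i=29 'a': node 1→5  → match P3@[29:29]
i=30 'b': node 5→6
i=31 'c': node 6→2 (fail-walked)
i=32 'a': node 2→3  → match P3@[32:32]
i=33 'c': node 3→4  → match P0@[30:33]
i=34 'b': node 4→14 (fail-walked)
i=35 'b': node 14→15
i=36 'a': node 15→5 (fail-walked)  → match P3@[36:36]
i=37 'c': node 5→13 (fail-walked)
i=38 'b': node 13→14
i=39 'a': node 14→5 (fail-walked)  → match P3@[39:39]
i=40 'c': node 5→13 (fail-walked)
i=41 'a': node 13→12 (fail-walked)  → match P3@[41:41]
i=42 'b': node 12→1 (fail-walked)
i=43 'c': node 1→2
i=44 'b': node 2→9
i=45 'b': node 9→10
i=46 'c': node 10→11  → match P2@[42:46],P4@[43:46]
i=47 'a': node 11→3 (fail-walked)  → match P3@[47:47]
i=48 'c': node 3→4  → match P0@[45:48]
i=49 'b': node 4→14 (fail-walked)
i=50 'b': node 14→15
i=51 'c': node 15→16  → match P4@[48:51]
i=52 'b': node 16→9 (fail-walked)
i=53 'b': node 9→10
i=54 'c': node 10→11  → match P2@[50:54],P4@[51:54]

Matches: [[1,3],[2,3],[6,4],[9,3],[15,2],[15,4],[18,3],[23,2],[23,4],[25,3],[26,3],[29,3],[32,3],[33,0],[36,3],[39,3],[41,3],[46,2],[46,4],[47,3],[48,0],[51,4],[54,2],[54,4]]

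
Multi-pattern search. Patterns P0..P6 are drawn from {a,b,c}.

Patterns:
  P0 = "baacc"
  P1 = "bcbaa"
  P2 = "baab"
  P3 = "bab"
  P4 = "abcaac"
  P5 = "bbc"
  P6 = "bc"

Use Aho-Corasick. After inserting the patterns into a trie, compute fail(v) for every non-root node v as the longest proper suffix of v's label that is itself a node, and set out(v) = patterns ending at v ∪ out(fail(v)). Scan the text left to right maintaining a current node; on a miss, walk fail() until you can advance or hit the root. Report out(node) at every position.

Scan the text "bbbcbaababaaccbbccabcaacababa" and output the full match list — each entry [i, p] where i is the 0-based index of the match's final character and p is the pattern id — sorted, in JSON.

Build automaton:
Trie nodes:
  n0 'ε': a→12 b→1
  n1 'b': a→2 b→18 c→6
  n2 'ba': a→3 b→11
  n3 'baa': b→10 c→4
  n4 'baac': c→5
  n5 'baacc': ·  [P0 ends]
  n6 'bc': b→7  [P6 ends]
  n7 'bcb': a→8
  n8 'bcba': a→9
  n9 'bcbaa': ·  [P1 ends]
  n10 'baab': ·  [P2 ends]
  n11 'bab': ·  [P3 ends]
  n12 'a': b→13
  n13 'ab': c→14
  n14 'abc': a→15
  n15 'abca': a→16
  n16 'abcaa': c→17
  n17 'abcaac': ·  [P4 ends]
  n18 'bb': c→19
  n19 'bbc': ·  [P5 ends]

BFS fail/out derivation:
  fail(1) 'b': from fail(0)=0 chase 'b': 0 ⇒ 0;  out=∅∪out(0)=∅
  fail(12) 'a': from fail(0)=0 chase 'a': 0 ⇒ 0;  out=∅∪out(0)=∅
  fail(2) 'ba': from fail(1)=0 chase 'a': 0 ⇒ 12;  out=∅∪out(12)=∅
  fail(6) 'bc': from fail(1)=0 chase 'c': 0 ⇒ 0;  out={6}∪out(0)={6}
  fail(13) 'ab': from fail(12)=0 chase 'b': 0 ⇒ 1;  out=∅∪out(1)=∅
  fail(18) 'bb': from fail(1)=0 chase 'b': 0 ⇒ 1;  out=∅∪out(1)=∅
  fail(3) 'baa': from fail(2)=12 chase 'a': 12→0 ⇒ 12;  out=∅∪out(12)=∅
  fail(7) 'bcb': from fail(6)=0 chase 'b': 0 ⇒ 1;  out=∅∪out(1)=∅
  fail(11) 'bab': from fail(2)=12 chase 'b': 12 ⇒ 13;  out={3}∪out(13)={3}
  fail(14) 'abc': from fail(13)=1 chase 'c': 1 ⇒ 6;  out=∅∪out(6)={6}
  fail(19) 'bbc': from fail(18)=1 chase 'c': 1 ⇒ 6;  out={5}∪out(6)={5,6}
  fail(4) 'baac': from fail(3)=12 chase 'c': 12→0 ⇒ 0;  out=∅∪out(0)=∅
  fail(8) 'bcba': from fail(7)=1 chase 'a': 1 ⇒ 2;  out=∅∪out(2)=∅
  fail(10) 'baab': from fail(3)=12 chase 'b': 12 ⇒ 13;  out={2}∪out(13)={2}
  fail(15) 'abca': from fail(14)=6 chase 'a': 6→0 ⇒ 12;  out=∅∪out(12)=∅
  fail(5) 'baacc': from fail(4)=0 chase 'c': 0 ⇒ 0;  out={0}∪out(0)={0}
  fail(9) 'bcbaa': from fail(8)=2 chase 'a': 2 ⇒ 3;  out={1}∪out(3)={1}
  fail(16) 'abcaa': from fail(15)=12 chase 'a': 12→0 ⇒ 12;  out=∅∪out(12)=∅
  fail(17) 'abcaac': from fail(16)=12 chase 'c': 12→0 ⇒ 0;  out={4}∪out(0)={4}

Text stream:
i=0 'b': node 0→1
i=1 'b': node 1→18
i=2 'b': node 18→18 (fail-walked)
i=3 'c': node 18→19  ** P5@[1:3],P6@[2:3]
i=4 'b': node 19→7 (fail-walked)
i=5 'a': node 7→8
i=6 'a': node 8→9  ** P1@[2:6]
i=7 'b': node 9→10 (fail-walked)  ** P2@[4:7]
i=8 'a': node 10→2 (fail-walked)
i=9 'b': node 2→11  ** P3@[7:9]
i=10 'a': node 11→2 (fail-walked)
i=11 'a': node 2→3
i=12 'c': node 3→4
i=13 'c': node 4→5  ** P0@[9:13]
i=14 'b': node 5→1 (fail-walked)
i=15 'b': node 1→18
i=16 'c': node 18→19  ** P5@[14:16],P6@[15:16]
i=17 'c': node 19→0 (fail-walked)
i=18 'a': node 0→12
i=19 'b': node 12→13
i=20 'c': node 13→14  ** P6@[19:20]
i=21 'a': node 14→15
i=22 'a': node 15→16
i=23 'c': node 16→17  ** P4@[18:23]
i=24 'a': node 17→12 (fail-walked)
i=25 'b': node 12→13
i=26 'a': node 13→2 (fail-walked)
i=27 'b': node 2→11  ** P3@[25:27]
i=28 'a': node 11→2 (fail-walked)

Result: [[3,5],[3,6],[6,1],[7,2],[9,3],[13,0],[16,5],[16,6],[20,6],[23,4],[27,3]]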